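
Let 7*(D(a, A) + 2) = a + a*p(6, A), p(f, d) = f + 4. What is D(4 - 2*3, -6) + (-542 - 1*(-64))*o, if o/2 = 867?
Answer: -5802000/7 ≈ -8.2886e+5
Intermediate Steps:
o = 1734 (o = 2*867 = 1734)
p(f, d) = 4 + f
D(a, A) = -2 + 11*a/7 (D(a, A) = -2 + (a + a*(4 + 6))/7 = -2 + (a + a*10)/7 = -2 + (a + 10*a)/7 = -2 + (11*a)/7 = -2 + 11*a/7)
D(4 - 2*3, -6) + (-542 - 1*(-64))*o = (-2 + 11*(4 - 2*3)/7) + (-542 - 1*(-64))*1734 = (-2 + 11*(4 - 6)/7) + (-542 + 64)*1734 = (-2 + (11/7)*(-2)) - 478*1734 = (-2 - 22/7) - 828852 = -36/7 - 828852 = -5802000/7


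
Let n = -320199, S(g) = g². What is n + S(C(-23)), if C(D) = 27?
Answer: -319470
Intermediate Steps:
n + S(C(-23)) = -320199 + 27² = -320199 + 729 = -319470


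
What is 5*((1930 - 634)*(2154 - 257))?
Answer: 12292560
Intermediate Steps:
5*((1930 - 634)*(2154 - 257)) = 5*(1296*1897) = 5*2458512 = 12292560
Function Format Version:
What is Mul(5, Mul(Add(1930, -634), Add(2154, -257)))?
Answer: 12292560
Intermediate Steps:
Mul(5, Mul(Add(1930, -634), Add(2154, -257))) = Mul(5, Mul(1296, 1897)) = Mul(5, 2458512) = 12292560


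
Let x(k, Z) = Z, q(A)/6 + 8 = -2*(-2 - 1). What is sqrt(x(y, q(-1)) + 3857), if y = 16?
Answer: sqrt(3845) ≈ 62.008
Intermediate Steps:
q(A) = -12 (q(A) = -48 + 6*(-2*(-2 - 1)) = -48 + 6*(-2*(-3)) = -48 + 6*6 = -48 + 36 = -12)
sqrt(x(y, q(-1)) + 3857) = sqrt(-12 + 3857) = sqrt(3845)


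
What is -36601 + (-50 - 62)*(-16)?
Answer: -34809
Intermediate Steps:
-36601 + (-50 - 62)*(-16) = -36601 - 112*(-16) = -36601 + 1792 = -34809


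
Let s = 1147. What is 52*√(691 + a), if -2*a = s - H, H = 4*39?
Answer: 26*√782 ≈ 727.07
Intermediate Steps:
H = 156
a = -991/2 (a = -(1147 - 1*156)/2 = -(1147 - 156)/2 = -½*991 = -991/2 ≈ -495.50)
52*√(691 + a) = 52*√(691 - 991/2) = 52*√(391/2) = 52*(√782/2) = 26*√782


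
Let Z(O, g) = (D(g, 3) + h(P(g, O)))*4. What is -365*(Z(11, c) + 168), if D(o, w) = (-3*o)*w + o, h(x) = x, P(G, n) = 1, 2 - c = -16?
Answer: 147460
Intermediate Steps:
c = 18 (c = 2 - 1*(-16) = 2 + 16 = 18)
D(o, w) = o - 3*o*w (D(o, w) = -3*o*w + o = o - 3*o*w)
Z(O, g) = 4 - 32*g (Z(O, g) = (g*(1 - 3*3) + 1)*4 = (g*(1 - 9) + 1)*4 = (g*(-8) + 1)*4 = (-8*g + 1)*4 = (1 - 8*g)*4 = 4 - 32*g)
-365*(Z(11, c) + 168) = -365*((4 - 32*18) + 168) = -365*((4 - 576) + 168) = -365*(-572 + 168) = -365*(-404) = 147460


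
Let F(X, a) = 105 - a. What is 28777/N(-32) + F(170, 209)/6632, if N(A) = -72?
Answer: -23857069/59688 ≈ -399.70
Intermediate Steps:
28777/N(-32) + F(170, 209)/6632 = 28777/(-72) + (105 - 1*209)/6632 = 28777*(-1/72) + (105 - 209)*(1/6632) = -28777/72 - 104*1/6632 = -28777/72 - 13/829 = -23857069/59688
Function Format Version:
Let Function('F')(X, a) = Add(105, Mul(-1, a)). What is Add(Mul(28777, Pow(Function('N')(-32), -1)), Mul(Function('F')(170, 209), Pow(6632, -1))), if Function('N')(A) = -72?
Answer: Rational(-23857069, 59688) ≈ -399.70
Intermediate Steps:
Add(Mul(28777, Pow(Function('N')(-32), -1)), Mul(Function('F')(170, 209), Pow(6632, -1))) = Add(Mul(28777, Pow(-72, -1)), Mul(Add(105, Mul(-1, 209)), Pow(6632, -1))) = Add(Mul(28777, Rational(-1, 72)), Mul(Add(105, -209), Rational(1, 6632))) = Add(Rational(-28777, 72), Mul(-104, Rational(1, 6632))) = Add(Rational(-28777, 72), Rational(-13, 829)) = Rational(-23857069, 59688)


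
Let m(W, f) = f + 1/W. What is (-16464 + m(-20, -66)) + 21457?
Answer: 98539/20 ≈ 4927.0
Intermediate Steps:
(-16464 + m(-20, -66)) + 21457 = (-16464 + (-66 + 1/(-20))) + 21457 = (-16464 + (-66 - 1/20)) + 21457 = (-16464 - 1321/20) + 21457 = -330601/20 + 21457 = 98539/20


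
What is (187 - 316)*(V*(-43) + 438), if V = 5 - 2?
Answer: -39861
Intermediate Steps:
V = 3
(187 - 316)*(V*(-43) + 438) = (187 - 316)*(3*(-43) + 438) = -129*(-129 + 438) = -129*309 = -39861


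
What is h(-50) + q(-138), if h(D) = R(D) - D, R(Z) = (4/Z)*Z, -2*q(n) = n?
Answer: 123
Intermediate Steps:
q(n) = -n/2
R(Z) = 4
h(D) = 4 - D
h(-50) + q(-138) = (4 - 1*(-50)) - 1/2*(-138) = (4 + 50) + 69 = 54 + 69 = 123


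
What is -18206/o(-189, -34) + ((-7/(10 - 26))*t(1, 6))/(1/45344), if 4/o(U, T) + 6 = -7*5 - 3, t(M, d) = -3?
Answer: 140752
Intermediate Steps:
o(U, T) = -1/11 (o(U, T) = 4/(-6 + (-7*5 - 3)) = 4/(-6 + (-35 - 3)) = 4/(-6 - 38) = 4/(-44) = 4*(-1/44) = -1/11)
-18206/o(-189, -34) + ((-7/(10 - 26))*t(1, 6))/(1/45344) = -18206/(-1/11) + (-7/(10 - 26)*(-3))/(1/45344) = -18206*(-11) + (-7/(-16)*(-3))/(1/45344) = 200266 + (-7*(-1/16)*(-3))*45344 = 200266 + ((7/16)*(-3))*45344 = 200266 - 21/16*45344 = 200266 - 59514 = 140752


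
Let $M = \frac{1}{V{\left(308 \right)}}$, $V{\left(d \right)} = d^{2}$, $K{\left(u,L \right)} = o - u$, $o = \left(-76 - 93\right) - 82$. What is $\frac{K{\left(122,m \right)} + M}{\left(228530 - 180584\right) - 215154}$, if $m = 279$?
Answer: $\frac{11794757}{5287339904} \approx 0.0022308$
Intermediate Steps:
$o = -251$ ($o = -169 - 82 = -251$)
$K{\left(u,L \right)} = -251 - u$
$M = \frac{1}{94864}$ ($M = \frac{1}{308^{2}} = \frac{1}{94864} \approx 1.0541 \cdot 10^{-5}$)
$\frac{K{\left(122,m \right)} + M}{\left(228530 - 180584\right) - 215154} = \frac{\left(-251 - 122\right) + \frac{1}{94864}}{\left(228530 - 180584\right) - 215154} = \frac{-373 + \frac{1}{94864}}{47946 - 215154} = - \frac{35384271}{94864 \left(-167208\right)} = \left(- \frac{35384271}{94864}\right) \left(- \frac{1}{167208}\right) = \frac{11794757}{5287339904}$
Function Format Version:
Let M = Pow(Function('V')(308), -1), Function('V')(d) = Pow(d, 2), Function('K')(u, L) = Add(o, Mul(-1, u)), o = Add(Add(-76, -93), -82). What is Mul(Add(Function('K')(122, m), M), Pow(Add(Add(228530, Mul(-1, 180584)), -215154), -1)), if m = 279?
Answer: Rational(11794757, 5287339904) ≈ 0.0022308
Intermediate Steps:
o = -251 (o = Add(-169, -82) = -251)
Function('K')(u, L) = Add(-251, Mul(-1, u))
M = Rational(1, 94864) (M = Pow(Pow(308, 2), -1) = Pow(94864, -1) = Rational(1, 94864) ≈ 1.0541e-5)
Mul(Add(Function('K')(122, m), M), Pow(Add(Add(228530, Mul(-1, 180584)), -215154), -1)) = Mul(Add(Add(-251, Mul(-1, 122)), Rational(1, 94864)), Pow(Add(Add(228530, Mul(-1, 180584)), -215154), -1)) = Mul(Add(Add(-251, -122), Rational(1, 94864)), Pow(Add(Add(228530, -180584), -215154), -1)) = Mul(Add(-373, Rational(1, 94864)), Pow(Add(47946, -215154), -1)) = Mul(Rational(-35384271, 94864), Pow(-167208, -1)) = Mul(Rational(-35384271, 94864), Rational(-1, 167208)) = Rational(11794757, 5287339904)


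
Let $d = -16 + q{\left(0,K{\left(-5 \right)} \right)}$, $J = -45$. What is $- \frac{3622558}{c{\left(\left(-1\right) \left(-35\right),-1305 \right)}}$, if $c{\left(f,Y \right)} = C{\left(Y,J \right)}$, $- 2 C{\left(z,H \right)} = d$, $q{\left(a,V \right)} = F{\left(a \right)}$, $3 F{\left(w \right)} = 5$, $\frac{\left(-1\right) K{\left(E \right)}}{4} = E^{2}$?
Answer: $- \frac{21735348}{43} \approx -5.0547 \cdot 10^{5}$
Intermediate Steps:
$K{\left(E \right)} = - 4 E^{2}$
$F{\left(w \right)} = \frac{5}{3}$ ($F{\left(w \right)} = \frac{1}{3} \cdot 5 = \frac{5}{3}$)
$q{\left(a,V \right)} = \frac{5}{3}$
$d = - \frac{43}{3}$ ($d = -16 + \frac{5}{3} = - \frac{43}{3} \approx -14.333$)
$C{\left(z,H \right)} = \frac{43}{6}$ ($C{\left(z,H \right)} = \left(- \frac{1}{2}\right) \left(- \frac{43}{3}\right) = \frac{43}{6}$)
$c{\left(f,Y \right)} = \frac{43}{6}$
$- \frac{3622558}{c{\left(\left(-1\right) \left(-35\right),-1305 \right)}} = - \frac{3622558}{\frac{43}{6}} = \left(-3622558\right) \frac{6}{43} = - \frac{21735348}{43}$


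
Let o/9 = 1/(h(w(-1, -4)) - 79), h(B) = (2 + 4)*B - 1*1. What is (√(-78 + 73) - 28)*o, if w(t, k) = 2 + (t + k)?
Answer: 18/7 - 9*I*√5/98 ≈ 2.5714 - 0.20535*I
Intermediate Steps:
w(t, k) = 2 + k + t (w(t, k) = 2 + (k + t) = 2 + k + t)
h(B) = -1 + 6*B (h(B) = 6*B - 1 = -1 + 6*B)
o = -9/98 (o = 9/((-1 + 6*(2 - 4 - 1)) - 79) = 9/((-1 + 6*(-3)) - 79) = 9/((-1 - 18) - 79) = 9/(-19 - 79) = 9/(-98) = 9*(-1/98) = -9/98 ≈ -0.091837)
(√(-78 + 73) - 28)*o = (√(-78 + 73) - 28)*(-9/98) = (√(-5) - 28)*(-9/98) = (I*√5 - 28)*(-9/98) = (-28 + I*√5)*(-9/98) = 18/7 - 9*I*√5/98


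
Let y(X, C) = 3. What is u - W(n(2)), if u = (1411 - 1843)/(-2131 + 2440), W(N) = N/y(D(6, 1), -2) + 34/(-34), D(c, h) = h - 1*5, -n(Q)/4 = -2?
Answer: -947/309 ≈ -3.0647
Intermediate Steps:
n(Q) = 8 (n(Q) = -4*(-2) = 8)
D(c, h) = -5 + h (D(c, h) = h - 5 = -5 + h)
W(N) = -1 + N/3 (W(N) = N/3 + 34/(-34) = N*(⅓) + 34*(-1/34) = N/3 - 1 = -1 + N/3)
u = -144/103 (u = -432/309 = -432*1/309 = -144/103 ≈ -1.3981)
u - W(n(2)) = -144/103 - (-1 + (⅓)*8) = -144/103 - (-1 + 8/3) = -144/103 - 1*5/3 = -144/103 - 5/3 = -947/309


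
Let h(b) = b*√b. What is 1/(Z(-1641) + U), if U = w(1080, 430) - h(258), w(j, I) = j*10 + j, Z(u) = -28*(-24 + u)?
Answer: 1625/94585458 + 43*√258/567512748 ≈ 1.8397e-5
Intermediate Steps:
Z(u) = 672 - 28*u
w(j, I) = 11*j (w(j, I) = 10*j + j = 11*j)
h(b) = b^(3/2)
U = 11880 - 258*√258 (U = 11*1080 - 258^(3/2) = 11880 - 258*√258 ≈ 7735.9)
1/(Z(-1641) + U) = 1/((672 - 28*(-1641)) + (11880 - 258*√258)) = 1/((672 + 45948) + (11880 - 258*√258)) = 1/(46620 + (11880 - 258*√258)) = 1/(58500 - 258*√258)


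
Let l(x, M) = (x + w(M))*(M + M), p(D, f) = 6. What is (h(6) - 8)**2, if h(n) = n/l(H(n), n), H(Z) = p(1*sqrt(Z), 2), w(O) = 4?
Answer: 25281/400 ≈ 63.203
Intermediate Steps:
H(Z) = 6
l(x, M) = 2*M*(4 + x) (l(x, M) = (x + 4)*(M + M) = (4 + x)*(2*M) = 2*M*(4 + x))
h(n) = 1/20 (h(n) = n/((2*n*(4 + 6))) = n/((2*n*10)) = n/((20*n)) = n*(1/(20*n)) = 1/20)
(h(6) - 8)**2 = (1/20 - 8)**2 = (-159/20)**2 = 25281/400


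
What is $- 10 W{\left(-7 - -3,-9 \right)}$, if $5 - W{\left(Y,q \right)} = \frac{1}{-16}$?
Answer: $- \frac{405}{8} \approx -50.625$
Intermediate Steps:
$W{\left(Y,q \right)} = \frac{81}{16}$ ($W{\left(Y,q \right)} = 5 - \frac{1}{-16} = 5 - - \frac{1}{16} = 5 + \frac{1}{16} = \frac{81}{16}$)
$- 10 W{\left(-7 - -3,-9 \right)} = \left(-10\right) \frac{81}{16} = - \frac{405}{8}$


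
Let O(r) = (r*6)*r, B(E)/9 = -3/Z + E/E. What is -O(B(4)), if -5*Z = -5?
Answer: -1944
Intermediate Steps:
Z = 1 (Z = -1/5*(-5) = 1)
B(E) = -18 (B(E) = 9*(-3/1 + E/E) = 9*(-3*1 + 1) = 9*(-3 + 1) = 9*(-2) = -18)
O(r) = 6*r**2 (O(r) = (6*r)*r = 6*r**2)
-O(B(4)) = -6*(-18)**2 = -6*324 = -1*1944 = -1944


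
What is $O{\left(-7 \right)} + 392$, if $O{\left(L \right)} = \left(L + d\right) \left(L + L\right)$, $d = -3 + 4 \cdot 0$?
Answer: $532$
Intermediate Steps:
$d = -3$ ($d = -3 + 0 = -3$)
$O{\left(L \right)} = 2 L \left(-3 + L\right)$ ($O{\left(L \right)} = \left(L - 3\right) \left(L + L\right) = \left(-3 + L\right) 2 L = 2 L \left(-3 + L\right)$)
$O{\left(-7 \right)} + 392 = 2 \left(-7\right) \left(-3 - 7\right) + 392 = 2 \left(-7\right) \left(-10\right) + 392 = 140 + 392 = 532$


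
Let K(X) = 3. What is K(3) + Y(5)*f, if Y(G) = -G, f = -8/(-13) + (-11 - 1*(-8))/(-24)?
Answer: -73/104 ≈ -0.70192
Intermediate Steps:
f = 77/104 (f = -8*(-1/13) + (-11 + 8)*(-1/24) = 8/13 - 3*(-1/24) = 8/13 + ⅛ = 77/104 ≈ 0.74039)
K(3) + Y(5)*f = 3 - 1*5*(77/104) = 3 - 5*77/104 = 3 - 385/104 = -73/104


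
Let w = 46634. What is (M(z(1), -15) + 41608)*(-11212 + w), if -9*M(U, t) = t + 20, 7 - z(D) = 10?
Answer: 13264370074/9 ≈ 1.4738e+9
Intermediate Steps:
z(D) = -3 (z(D) = 7 - 1*10 = 7 - 10 = -3)
M(U, t) = -20/9 - t/9 (M(U, t) = -(t + 20)/9 = -(20 + t)/9 = -20/9 - t/9)
(M(z(1), -15) + 41608)*(-11212 + w) = ((-20/9 - 1/9*(-15)) + 41608)*(-11212 + 46634) = ((-20/9 + 5/3) + 41608)*35422 = (-5/9 + 41608)*35422 = (374467/9)*35422 = 13264370074/9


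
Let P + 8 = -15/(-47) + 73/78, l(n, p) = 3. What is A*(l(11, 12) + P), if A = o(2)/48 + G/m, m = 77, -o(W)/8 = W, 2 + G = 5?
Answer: 466786/423423 ≈ 1.1024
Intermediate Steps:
G = 3 (G = -2 + 5 = 3)
o(W) = -8*W
A = -68/231 (A = -8*2/48 + 3/77 = -16*1/48 + 3*(1/77) = -⅓ + 3/77 = -68/231 ≈ -0.29437)
P = -24727/3666 (P = -8 + (-15/(-47) + 73/78) = -8 + (-15*(-1/47) + 73*(1/78)) = -8 + (15/47 + 73/78) = -8 + 4601/3666 = -24727/3666 ≈ -6.7449)
A*(l(11, 12) + P) = -68*(3 - 24727/3666)/231 = -68/231*(-13729/3666) = 466786/423423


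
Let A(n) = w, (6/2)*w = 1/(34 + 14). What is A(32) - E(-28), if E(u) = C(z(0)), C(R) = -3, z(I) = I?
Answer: 433/144 ≈ 3.0069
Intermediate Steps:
E(u) = -3
w = 1/144 (w = 1/(3*(34 + 14)) = (⅓)/48 = (⅓)*(1/48) = 1/144 ≈ 0.0069444)
A(n) = 1/144
A(32) - E(-28) = 1/144 - 1*(-3) = 1/144 + 3 = 433/144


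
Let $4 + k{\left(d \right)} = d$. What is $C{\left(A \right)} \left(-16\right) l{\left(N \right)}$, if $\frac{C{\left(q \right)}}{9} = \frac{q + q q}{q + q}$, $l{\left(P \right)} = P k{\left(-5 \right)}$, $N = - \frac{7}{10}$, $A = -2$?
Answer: $\frac{2268}{5} \approx 453.6$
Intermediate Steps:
$k{\left(d \right)} = -4 + d$
$N = - \frac{7}{10}$ ($N = \left(-7\right) \frac{1}{10} = - \frac{7}{10} \approx -0.7$)
$l{\left(P \right)} = - 9 P$ ($l{\left(P \right)} = P \left(-4 - 5\right) = P \left(-9\right) = - 9 P$)
$C{\left(q \right)} = \frac{9 \left(q + q^{2}\right)}{2 q}$ ($C{\left(q \right)} = 9 \frac{q + q q}{q + q} = 9 \frac{q + q^{2}}{2 q} = \frac{9 \left(q + q^{2}\right)}{2 q}$)
$C{\left(A \right)} \left(-16\right) l{\left(N \right)} = \left(\frac{9}{2} + \frac{9}{2} \left(-2\right)\right) \left(-16\right) \left(\left(-9\right) \left(- \frac{7}{10}\right)\right) = \left(\frac{9}{2} - 9\right) \left(-16\right) \frac{63}{10} = \left(- \frac{9}{2}\right) \left(-16\right) \frac{63}{10} = 72 \cdot \frac{63}{10} = \frac{2268}{5}$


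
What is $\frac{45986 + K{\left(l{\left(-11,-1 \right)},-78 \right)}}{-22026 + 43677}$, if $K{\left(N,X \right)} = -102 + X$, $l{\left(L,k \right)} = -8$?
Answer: $\frac{45806}{21651} \approx 2.1157$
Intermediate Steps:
$\frac{45986 + K{\left(l{\left(-11,-1 \right)},-78 \right)}}{-22026 + 43677} = \frac{45986 - 180}{-22026 + 43677} = \frac{45986 - 180}{21651} = 45806 \cdot \frac{1}{21651} = \frac{45806}{21651}$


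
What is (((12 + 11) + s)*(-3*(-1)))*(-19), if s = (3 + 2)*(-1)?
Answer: -1026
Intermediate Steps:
s = -5 (s = 5*(-1) = -5)
(((12 + 11) + s)*(-3*(-1)))*(-19) = (((12 + 11) - 5)*(-3*(-1)))*(-19) = ((23 - 5)*3)*(-19) = (18*3)*(-19) = 54*(-19) = -1026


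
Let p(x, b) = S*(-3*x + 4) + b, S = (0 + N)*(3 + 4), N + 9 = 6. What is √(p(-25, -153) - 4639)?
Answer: I*√6451 ≈ 80.318*I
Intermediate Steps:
N = -3 (N = -9 + 6 = -3)
S = -21 (S = (0 - 3)*(3 + 4) = -3*7 = -21)
p(x, b) = -84 + b + 63*x (p(x, b) = -21*(-3*x + 4) + b = -21*(4 - 3*x) + b = (-84 + 63*x) + b = -84 + b + 63*x)
√(p(-25, -153) - 4639) = √((-84 - 153 + 63*(-25)) - 4639) = √((-84 - 153 - 1575) - 4639) = √(-1812 - 4639) = √(-6451) = I*√6451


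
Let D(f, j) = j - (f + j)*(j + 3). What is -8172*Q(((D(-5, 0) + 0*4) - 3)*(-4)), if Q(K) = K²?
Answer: -18828288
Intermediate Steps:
D(f, j) = j - (3 + j)*(f + j) (D(f, j) = j - (f + j)*(3 + j) = j - (3 + j)*(f + j))
-8172*Q(((D(-5, 0) + 0*4) - 3)*(-4)) = -8172*16*(((-1*0² - 3*(-5) - 2*0 - 1*(-5)*0) + 0*4) - 3)² = -8172*16*(((-1*0 + 15 + 0 + 0) + 0) - 3)² = -8172*16*(((0 + 15 + 0 + 0) + 0) - 3)² = -8172*16*((15 + 0) - 3)² = -8172*16*(15 - 3)² = -8172*(12*(-4))² = -8172*(-48)² = -8172*2304 = -18828288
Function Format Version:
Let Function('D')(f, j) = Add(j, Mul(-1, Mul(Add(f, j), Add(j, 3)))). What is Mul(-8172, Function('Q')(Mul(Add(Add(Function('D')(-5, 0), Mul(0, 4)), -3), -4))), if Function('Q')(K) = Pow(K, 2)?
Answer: -18828288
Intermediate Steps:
Function('D')(f, j) = Add(j, Mul(-1, Add(3, j), Add(f, j))) (Function('D')(f, j) = Add(j, Mul(-1, Mul(Add(f, j), Add(3, j)))) = Add(j, Mul(-1, Mul(Add(3, j), Add(f, j)))) = Add(j, Mul(-1, Add(3, j), Add(f, j))))
Mul(-8172, Function('Q')(Mul(Add(Add(Function('D')(-5, 0), Mul(0, 4)), -3), -4))) = Mul(-8172, Pow(Mul(Add(Add(Add(Mul(-1, Pow(0, 2)), Mul(-3, -5), Mul(-2, 0), Mul(-1, -5, 0)), Mul(0, 4)), -3), -4), 2)) = Mul(-8172, Pow(Mul(Add(Add(Add(Mul(-1, 0), 15, 0, 0), 0), -3), -4), 2)) = Mul(-8172, Pow(Mul(Add(Add(Add(0, 15, 0, 0), 0), -3), -4), 2)) = Mul(-8172, Pow(Mul(Add(Add(15, 0), -3), -4), 2)) = Mul(-8172, Pow(Mul(Add(15, -3), -4), 2)) = Mul(-8172, Pow(Mul(12, -4), 2)) = Mul(-8172, Pow(-48, 2)) = Mul(-8172, 2304) = -18828288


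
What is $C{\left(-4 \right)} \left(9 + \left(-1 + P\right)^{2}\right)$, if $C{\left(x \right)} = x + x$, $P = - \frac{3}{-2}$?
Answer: $-74$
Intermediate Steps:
$P = \frac{3}{2}$ ($P = \left(-3\right) \left(- \frac{1}{2}\right) = \frac{3}{2} \approx 1.5$)
$C{\left(x \right)} = 2 x$
$C{\left(-4 \right)} \left(9 + \left(-1 + P\right)^{2}\right) = 2 \left(-4\right) \left(9 + \left(-1 + \frac{3}{2}\right)^{2}\right) = - 8 \left(9 + \left(\frac{1}{2}\right)^{2}\right) = - 8 \left(9 + \frac{1}{4}\right) = \left(-8\right) \frac{37}{4} = -74$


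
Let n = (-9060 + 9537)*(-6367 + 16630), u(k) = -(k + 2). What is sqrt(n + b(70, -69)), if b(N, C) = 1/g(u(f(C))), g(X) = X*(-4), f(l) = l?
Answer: sqrt(87902718089)/134 ≈ 2212.6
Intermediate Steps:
u(k) = -2 - k (u(k) = -(2 + k) = -2 - k)
g(X) = -4*X
b(N, C) = 1/(8 + 4*C) (b(N, C) = 1/(-4*(-2 - C)) = 1/(8 + 4*C))
n = 4895451 (n = 477*10263 = 4895451)
sqrt(n + b(70, -69)) = sqrt(4895451 + 1/(4*(2 - 69))) = sqrt(4895451 + (1/4)/(-67)) = sqrt(4895451 + (1/4)*(-1/67)) = sqrt(4895451 - 1/268) = sqrt(1311980867/268) = sqrt(87902718089)/134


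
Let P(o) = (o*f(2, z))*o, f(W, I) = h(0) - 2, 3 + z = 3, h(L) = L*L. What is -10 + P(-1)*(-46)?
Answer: 82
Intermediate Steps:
h(L) = L**2
z = 0 (z = -3 + 3 = 0)
f(W, I) = -2 (f(W, I) = 0**2 - 2 = 0 - 2 = -2)
P(o) = -2*o**2 (P(o) = (o*(-2))*o = (-2*o)*o = -2*o**2)
-10 + P(-1)*(-46) = -10 - 2*(-1)**2*(-46) = -10 - 2*1*(-46) = -10 - 2*(-46) = -10 + 92 = 82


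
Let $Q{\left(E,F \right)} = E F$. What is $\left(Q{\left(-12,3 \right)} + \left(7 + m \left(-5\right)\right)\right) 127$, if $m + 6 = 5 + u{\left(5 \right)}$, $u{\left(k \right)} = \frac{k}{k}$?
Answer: $-3683$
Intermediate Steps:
$u{\left(k \right)} = 1$
$m = 0$ ($m = -6 + \left(5 + 1\right) = -6 + 6 = 0$)
$\left(Q{\left(-12,3 \right)} + \left(7 + m \left(-5\right)\right)\right) 127 = \left(\left(-12\right) 3 + \left(7 + 0 \left(-5\right)\right)\right) 127 = \left(-36 + \left(7 + 0\right)\right) 127 = \left(-36 + 7\right) 127 = \left(-29\right) 127 = -3683$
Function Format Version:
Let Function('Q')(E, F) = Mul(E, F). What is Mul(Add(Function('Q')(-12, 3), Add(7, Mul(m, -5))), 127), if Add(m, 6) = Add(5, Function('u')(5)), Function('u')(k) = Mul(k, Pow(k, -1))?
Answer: -3683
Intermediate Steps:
Function('u')(k) = 1
m = 0 (m = Add(-6, Add(5, 1)) = Add(-6, 6) = 0)
Mul(Add(Function('Q')(-12, 3), Add(7, Mul(m, -5))), 127) = Mul(Add(Mul(-12, 3), Add(7, Mul(0, -5))), 127) = Mul(Add(-36, Add(7, 0)), 127) = Mul(Add(-36, 7), 127) = Mul(-29, 127) = -3683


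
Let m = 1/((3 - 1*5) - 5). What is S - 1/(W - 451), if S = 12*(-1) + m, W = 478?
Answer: -2302/189 ≈ -12.180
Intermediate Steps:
m = -⅐ (m = 1/((3 - 5) - 5) = 1/(-2 - 5) = 1/(-7) = -⅐ ≈ -0.14286)
S = -85/7 (S = 12*(-1) - ⅐ = -12 - ⅐ = -85/7 ≈ -12.143)
S - 1/(W - 451) = -85/7 - 1/(478 - 451) = -85/7 - 1/27 = -2302/189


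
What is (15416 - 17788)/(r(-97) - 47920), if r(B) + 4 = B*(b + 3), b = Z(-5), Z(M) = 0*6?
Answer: 2372/48215 ≈ 0.049196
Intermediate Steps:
Z(M) = 0
b = 0
r(B) = -4 + 3*B (r(B) = -4 + B*(0 + 3) = -4 + B*3 = -4 + 3*B)
(15416 - 17788)/(r(-97) - 47920) = (15416 - 17788)/((-4 + 3*(-97)) - 47920) = -2372/((-4 - 291) - 47920) = -2372/(-295 - 47920) = -2372/(-48215) = -2372*(-1/48215) = 2372/48215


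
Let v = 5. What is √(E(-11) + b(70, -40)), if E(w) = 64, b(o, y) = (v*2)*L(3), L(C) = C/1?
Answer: √94 ≈ 9.6954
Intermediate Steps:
L(C) = C (L(C) = C*1 = C)
b(o, y) = 30 (b(o, y) = (5*2)*3 = 10*3 = 30)
√(E(-11) + b(70, -40)) = √(64 + 30) = √94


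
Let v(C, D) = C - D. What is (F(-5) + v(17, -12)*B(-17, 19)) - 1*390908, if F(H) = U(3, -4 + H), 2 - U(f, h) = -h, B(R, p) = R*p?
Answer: -400282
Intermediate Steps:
U(f, h) = 2 + h (U(f, h) = 2 - (-1)*h = 2 + h)
F(H) = -2 + H (F(H) = 2 + (-4 + H) = -2 + H)
(F(-5) + v(17, -12)*B(-17, 19)) - 1*390908 = ((-2 - 5) + (17 - 1*(-12))*(-17*19)) - 1*390908 = (-7 + (17 + 12)*(-323)) - 390908 = (-7 + 29*(-323)) - 390908 = (-7 - 9367) - 390908 = -9374 - 390908 = -400282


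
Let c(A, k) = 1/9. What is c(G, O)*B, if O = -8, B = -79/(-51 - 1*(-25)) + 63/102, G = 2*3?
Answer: 808/1989 ≈ 0.40623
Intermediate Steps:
G = 6
B = 808/221 (B = -79/(-51 + 25) + 63*(1/102) = -79/(-26) + 21/34 = -79*(-1/26) + 21/34 = 79/26 + 21/34 = 808/221 ≈ 3.6561)
c(A, k) = ⅑
c(G, O)*B = (⅑)*(808/221) = 808/1989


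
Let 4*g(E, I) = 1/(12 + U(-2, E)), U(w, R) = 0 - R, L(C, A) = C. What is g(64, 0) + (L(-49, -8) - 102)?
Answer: -31409/208 ≈ -151.00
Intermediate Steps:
U(w, R) = -R
g(E, I) = 1/(4*(12 - E))
g(64, 0) + (L(-49, -8) - 102) = -1/(-48 + 4*64) + (-49 - 102) = -1/(-48 + 256) - 151 = -1/208 - 151 = -31409/208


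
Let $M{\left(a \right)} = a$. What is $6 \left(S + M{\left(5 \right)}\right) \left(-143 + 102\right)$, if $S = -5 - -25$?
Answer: $-6150$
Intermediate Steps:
$S = 20$ ($S = -5 + 25 = 20$)
$6 \left(S + M{\left(5 \right)}\right) \left(-143 + 102\right) = 6 \left(20 + 5\right) \left(-143 + 102\right) = 6 \cdot 25 \left(-41\right) = 150 \left(-41\right) = -6150$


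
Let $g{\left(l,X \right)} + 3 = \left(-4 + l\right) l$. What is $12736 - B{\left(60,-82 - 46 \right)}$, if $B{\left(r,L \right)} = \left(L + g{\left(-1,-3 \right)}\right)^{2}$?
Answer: $-3140$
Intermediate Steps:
$g{\left(l,X \right)} = -3 + l \left(-4 + l\right)$ ($g{\left(l,X \right)} = -3 + \left(-4 + l\right) l = -3 + l \left(-4 + l\right)$)
$B{\left(r,L \right)} = \left(2 + L\right)^{2}$ ($B{\left(r,L \right)} = \left(L - \left(-1 - 1\right)\right)^{2} = \left(L + \left(-3 + 1 + 4\right)\right)^{2} = \left(L + 2\right)^{2} = \left(2 + L\right)^{2}$)
$12736 - B{\left(60,-82 - 46 \right)} = 12736 - \left(2 - 128\right)^{2} = 12736 - \left(-126\right)^{2} = 12736 - 15876 = -3140$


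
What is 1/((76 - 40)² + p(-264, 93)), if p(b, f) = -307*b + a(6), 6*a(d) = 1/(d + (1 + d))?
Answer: 78/6422833 ≈ 1.2144e-5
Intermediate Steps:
a(d) = 1/(6*(1 + 2*d)) (a(d) = 1/(6*(d + (1 + d))) = 1/(6*(1 + 2*d)))
p(b, f) = 1/78 - 307*b (p(b, f) = -307*b + 1/(6*(1 + 2*6)) = -307*b + 1/(6*(1 + 12)) = -307*b + (⅙)/13 = -307*b + (⅙)*(1/13) = -307*b + 1/78 = 1/78 - 307*b)
1/((76 - 40)² + p(-264, 93)) = 1/((76 - 40)² + (1/78 - 307*(-264))) = 1/(36² + (1/78 + 81048)) = 1/(1296 + 6321745/78) = 1/(6422833/78) = 78/6422833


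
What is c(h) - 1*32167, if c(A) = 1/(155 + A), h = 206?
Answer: -11612286/361 ≈ -32167.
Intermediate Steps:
c(h) - 1*32167 = 1/(155 + 206) - 1*32167 = 1/361 - 32167 = -11612286/361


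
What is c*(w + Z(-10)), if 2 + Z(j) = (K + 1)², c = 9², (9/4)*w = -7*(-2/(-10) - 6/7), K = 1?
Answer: 1638/5 ≈ 327.60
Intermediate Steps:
w = 92/45 (w = 4*(-7*(-2/(-10) - 6/7))/9 = 4*(-7*(-2*(-⅒) - 6*⅐))/9 = 4*(-7*(⅕ - 6/7))/9 = 4*(-7*(-23/35))/9 = (4/9)*(23/5) = 92/45 ≈ 2.0444)
c = 81
Z(j) = 2 (Z(j) = -2 + (1 + 1)² = -2 + 2² = -2 + 4 = 2)
c*(w + Z(-10)) = 81*(92/45 + 2) = 81*(182/45) = 1638/5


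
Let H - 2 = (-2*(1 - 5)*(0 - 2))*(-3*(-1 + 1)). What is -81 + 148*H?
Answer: 215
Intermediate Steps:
H = 2 (H = 2 + (-2*(1 - 5)*(0 - 2))*(-3*(-1 + 1)) = 2 + (-(-8)*(-2))*(-3*0) = 2 - 2*8*0 = 2 - 16*0 = 2 + 0 = 2)
-81 + 148*H = -81 + 148*2 = -81 + 296 = 215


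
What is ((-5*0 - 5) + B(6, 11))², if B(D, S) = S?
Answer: 36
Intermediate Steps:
((-5*0 - 5) + B(6, 11))² = ((-5*0 - 5) + 11)² = ((0 - 5) + 11)² = (-5 + 11)² = 6² = 36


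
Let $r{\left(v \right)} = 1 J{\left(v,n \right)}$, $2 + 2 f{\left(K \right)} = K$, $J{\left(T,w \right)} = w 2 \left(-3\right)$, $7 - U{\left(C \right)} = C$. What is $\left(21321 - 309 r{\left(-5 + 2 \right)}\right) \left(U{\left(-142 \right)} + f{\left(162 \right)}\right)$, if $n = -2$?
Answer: $4033377$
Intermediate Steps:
$U{\left(C \right)} = 7 - C$
$J{\left(T,w \right)} = - 6 w$ ($J{\left(T,w \right)} = 2 w \left(-3\right) = - 6 w$)
$f{\left(K \right)} = -1 + \frac{K}{2}$
$r{\left(v \right)} = 12$ ($r{\left(v \right)} = 1 \left(\left(-6\right) \left(-2\right)\right) = 1 \cdot 12 = 12$)
$\left(21321 - 309 r{\left(-5 + 2 \right)}\right) \left(U{\left(-142 \right)} + f{\left(162 \right)}\right) = \left(21321 - 3708\right) \left(\left(7 - -142\right) + \left(-1 + \frac{1}{2} \cdot 162\right)\right) = \left(21321 - 3708\right) \left(\left(7 + 142\right) + \left(-1 + 81\right)\right) = 17613 \left(149 + 80\right) = 17613 \cdot 229 = 4033377$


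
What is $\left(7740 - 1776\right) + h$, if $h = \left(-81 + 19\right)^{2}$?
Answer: $9808$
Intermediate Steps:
$h = 3844$ ($h = \left(-62\right)^{2} = 3844$)
$\left(7740 - 1776\right) + h = \left(7740 - 1776\right) + 3844 = 5964 + 3844 = 9808$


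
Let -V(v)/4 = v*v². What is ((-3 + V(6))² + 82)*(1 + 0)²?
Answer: 751771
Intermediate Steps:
V(v) = -4*v³ (V(v) = -4*v*v² = -4*v³)
((-3 + V(6))² + 82)*(1 + 0)² = ((-3 - 4*6³)² + 82)*(1 + 0)² = ((-3 - 4*216)² + 82)*1² = ((-3 - 864)² + 82)*1 = ((-867)² + 82)*1 = (751689 + 82)*1 = 751771*1 = 751771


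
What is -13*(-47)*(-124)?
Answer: -75764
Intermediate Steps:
-13*(-47)*(-124) = 611*(-124) = -75764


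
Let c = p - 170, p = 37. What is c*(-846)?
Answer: 112518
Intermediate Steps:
c = -133 (c = 37 - 170 = -133)
c*(-846) = -133*(-846) = 112518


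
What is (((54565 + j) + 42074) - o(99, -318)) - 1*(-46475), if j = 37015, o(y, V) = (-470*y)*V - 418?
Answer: -14615993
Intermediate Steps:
o(y, V) = -418 - 470*V*y (o(y, V) = -470*V*y - 418 = -418 - 470*V*y)
(((54565 + j) + 42074) - o(99, -318)) - 1*(-46475) = (((54565 + 37015) + 42074) - (-418 - 470*(-318)*99)) - 1*(-46475) = ((91580 + 42074) - (-418 + 14796540)) + 46475 = (133654 - 1*14796122) + 46475 = (133654 - 14796122) + 46475 = -14662468 + 46475 = -14615993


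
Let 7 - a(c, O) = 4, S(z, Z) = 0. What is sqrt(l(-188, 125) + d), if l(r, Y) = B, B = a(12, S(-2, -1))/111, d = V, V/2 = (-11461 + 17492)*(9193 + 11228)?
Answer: 5*sqrt(13488379267)/37 ≈ 15695.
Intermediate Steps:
V = 246318102 (V = 2*((-11461 + 17492)*(9193 + 11228)) = 2*(6031*20421) = 2*123159051 = 246318102)
d = 246318102
a(c, O) = 3 (a(c, O) = 7 - 1*4 = 7 - 4 = 3)
B = 1/37 (B = 3/111 = 3*(1/111) = 1/37 ≈ 0.027027)
l(r, Y) = 1/37
sqrt(l(-188, 125) + d) = sqrt(1/37 + 246318102) = sqrt(9113769775/37) = 5*sqrt(13488379267)/37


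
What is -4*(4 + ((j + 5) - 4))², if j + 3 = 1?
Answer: -36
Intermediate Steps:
j = -2 (j = -3 + 1 = -2)
-4*(4 + ((j + 5) - 4))² = -4*(4 + ((-2 + 5) - 4))² = -4*(4 + (3 - 4))² = -4*(4 - 1)² = -4*3² = -4*9 = -36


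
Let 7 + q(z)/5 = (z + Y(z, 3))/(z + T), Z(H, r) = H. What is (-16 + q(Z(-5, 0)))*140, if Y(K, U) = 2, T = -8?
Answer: -90720/13 ≈ -6978.5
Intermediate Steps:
q(z) = -35 + 5*(2 + z)/(-8 + z) (q(z) = -35 + 5*((z + 2)/(z - 8)) = -35 + 5*((2 + z)/(-8 + z)) = -35 + 5*(2 + z)/(-8 + z))
(-16 + q(Z(-5, 0)))*140 = (-16 + 10*(29 - 3*(-5))/(-8 - 5))*140 = (-16 + 10*(29 + 15)/(-13))*140 = (-16 + 10*(-1/13)*44)*140 = (-16 - 440/13)*140 = -648/13*140 = -90720/13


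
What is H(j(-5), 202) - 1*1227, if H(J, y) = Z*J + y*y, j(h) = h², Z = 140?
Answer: 43077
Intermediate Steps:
H(J, y) = y² + 140*J (H(J, y) = 140*J + y*y = 140*J + y² = y² + 140*J)
H(j(-5), 202) - 1*1227 = (202² + 140*(-5)²) - 1*1227 = (40804 + 140*25) - 1227 = (40804 + 3500) - 1227 = 44304 - 1227 = 43077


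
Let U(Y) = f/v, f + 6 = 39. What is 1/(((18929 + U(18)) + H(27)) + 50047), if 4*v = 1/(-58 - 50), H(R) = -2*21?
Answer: 1/54678 ≈ 1.8289e-5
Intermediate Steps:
f = 33 (f = -6 + 39 = 33)
H(R) = -42
v = -1/432 (v = 1/(4*(-58 - 50)) = (¼)/(-108) = (¼)*(-1/108) = -1/432 ≈ -0.0023148)
U(Y) = -14256 (U(Y) = 33/(-1/432) = 33*(-432) = -14256)
1/(((18929 + U(18)) + H(27)) + 50047) = 1/(((18929 - 14256) - 42) + 50047) = 1/((4673 - 42) + 50047) = 1/(4631 + 50047) = 1/54678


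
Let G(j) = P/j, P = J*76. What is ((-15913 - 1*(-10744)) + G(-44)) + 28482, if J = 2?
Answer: 256405/11 ≈ 23310.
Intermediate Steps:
P = 152 (P = 2*76 = 152)
G(j) = 152/j
((-15913 - 1*(-10744)) + G(-44)) + 28482 = ((-15913 - 1*(-10744)) + 152/(-44)) + 28482 = ((-15913 + 10744) + 152*(-1/44)) + 28482 = (-5169 - 38/11) + 28482 = -56897/11 + 28482 = 256405/11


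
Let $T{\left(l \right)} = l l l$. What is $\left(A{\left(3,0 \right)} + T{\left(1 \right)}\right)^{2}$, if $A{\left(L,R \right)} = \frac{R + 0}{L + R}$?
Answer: $1$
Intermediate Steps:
$T{\left(l \right)} = l^{3}$ ($T{\left(l \right)} = l^{2} l = l^{3}$)
$A{\left(L,R \right)} = \frac{R}{L + R}$
$\left(A{\left(3,0 \right)} + T{\left(1 \right)}\right)^{2} = \left(\frac{0}{3 + 0} + 1^{3}\right)^{2} = \left(\frac{0}{3} + 1\right)^{2} = \left(0 \cdot \frac{1}{3} + 1\right)^{2} = \left(0 + 1\right)^{2} = 1^{2} = 1$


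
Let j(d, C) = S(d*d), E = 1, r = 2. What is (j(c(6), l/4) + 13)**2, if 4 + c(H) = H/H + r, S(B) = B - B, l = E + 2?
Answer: 169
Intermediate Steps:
l = 3 (l = 1 + 2 = 3)
S(B) = 0
c(H) = -1 (c(H) = -4 + (H/H + 2) = -4 + (1 + 2) = -4 + 3 = -1)
j(d, C) = 0
(j(c(6), l/4) + 13)**2 = (0 + 13)**2 = 13**2 = 169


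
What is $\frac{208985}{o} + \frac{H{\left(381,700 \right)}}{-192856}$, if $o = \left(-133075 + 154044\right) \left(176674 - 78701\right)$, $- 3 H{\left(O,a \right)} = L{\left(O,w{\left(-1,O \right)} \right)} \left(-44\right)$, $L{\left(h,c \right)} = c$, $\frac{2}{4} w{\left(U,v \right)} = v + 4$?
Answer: $- \frac{8685252365510}{148575961327677} \approx -0.058457$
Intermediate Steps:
$w{\left(U,v \right)} = 8 + 2 v$ ($w{\left(U,v \right)} = 2 \left(v + 4\right) = 2 \left(4 + v\right) = 8 + 2 v$)
$H{\left(O,a \right)} = \frac{352}{3} + \frac{88 O}{3}$ ($H{\left(O,a \right)} = - \frac{\left(8 + 2 O\right) \left(-44\right)}{3} = - \frac{-352 - 88 O}{3} = \frac{352}{3} + \frac{88 O}{3}$)
$o = 2054395837$ ($o = 20969 \cdot 97973 = 2054395837$)
$\frac{208985}{o} + \frac{H{\left(381,700 \right)}}{-192856} = \frac{208985}{2054395837} + \frac{\frac{352}{3} + \frac{88}{3} \cdot 381}{-192856} = 208985 \cdot \frac{1}{2054395837} + \left(\frac{352}{3} + 11176\right) \left(- \frac{1}{192856}\right) = \frac{208985}{2054395837} + \frac{33880}{3} \left(- \frac{1}{192856}\right) = \frac{208985}{2054395837} - \frac{4235}{72321} = - \frac{8685252365510}{148575961327677}$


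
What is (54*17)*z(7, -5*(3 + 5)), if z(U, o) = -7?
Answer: -6426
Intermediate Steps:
(54*17)*z(7, -5*(3 + 5)) = (54*17)*(-7) = 918*(-7) = -6426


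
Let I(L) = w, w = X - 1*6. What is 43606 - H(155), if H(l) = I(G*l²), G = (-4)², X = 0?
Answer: 43612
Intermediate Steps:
G = 16
w = -6 (w = 0 - 1*6 = 0 - 6 = -6)
I(L) = -6
H(l) = -6
43606 - H(155) = 43606 - 1*(-6) = 43606 + 6 = 43612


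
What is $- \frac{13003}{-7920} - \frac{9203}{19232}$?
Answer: $\frac{11074121}{9519840} \approx 1.1633$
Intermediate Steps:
$- \frac{13003}{-7920} - \frac{9203}{19232} = \left(-13003\right) \left(- \frac{1}{7920}\right) - \frac{9203}{19232} = \frac{13003}{7920} - \frac{9203}{19232} = \frac{11074121}{9519840}$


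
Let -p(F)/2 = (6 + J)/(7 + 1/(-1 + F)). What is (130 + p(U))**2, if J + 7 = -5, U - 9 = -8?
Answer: 16900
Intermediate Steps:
U = 1 (U = 9 - 8 = 1)
J = -12 (J = -7 - 5 = -12)
p(F) = 12/(7 + 1/(-1 + F)) (p(F) = -2*(6 - 12)/(7 + 1/(-1 + F)) = -(-12)/(7 + 1/(-1 + F)) = 12/(7 + 1/(-1 + F)))
(130 + p(U))**2 = (130 + 12*(-1 + 1)/(-6 + 7*1))**2 = (130 + 12*0/(-6 + 7))**2 = (130 + 12*0/1)**2 = (130 + 12*1*0)**2 = (130 + 0)**2 = 130**2 = 16900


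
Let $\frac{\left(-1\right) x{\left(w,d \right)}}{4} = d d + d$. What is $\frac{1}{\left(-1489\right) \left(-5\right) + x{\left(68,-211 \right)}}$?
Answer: $- \frac{1}{169795} \approx -5.8895 \cdot 10^{-6}$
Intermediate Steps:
$x{\left(w,d \right)} = - 4 d - 4 d^{2}$ ($x{\left(w,d \right)} = - 4 \left(d d + d\right) = - 4 \left(d^{2} + d\right) = - 4 \left(d + d^{2}\right) = - 4 d - 4 d^{2}$)
$\frac{1}{\left(-1489\right) \left(-5\right) + x{\left(68,-211 \right)}} = \frac{1}{\left(-1489\right) \left(-5\right) - - 844 \left(1 - 211\right)} = \frac{1}{7445 - \left(-844\right) \left(-210\right)} = \frac{1}{7445 - 177240} = \frac{1}{-169795} = - \frac{1}{169795}$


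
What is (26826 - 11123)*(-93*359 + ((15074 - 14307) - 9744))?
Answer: -665241892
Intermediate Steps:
(26826 - 11123)*(-93*359 + ((15074 - 14307) - 9744)) = 15703*(-33387 + (767 - 9744)) = 15703*(-33387 - 8977) = 15703*(-42364) = -665241892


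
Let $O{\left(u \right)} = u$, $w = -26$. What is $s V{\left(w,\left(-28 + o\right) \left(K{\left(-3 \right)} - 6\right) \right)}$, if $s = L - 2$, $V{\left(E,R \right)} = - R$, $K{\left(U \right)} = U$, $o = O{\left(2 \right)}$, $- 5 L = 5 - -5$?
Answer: $936$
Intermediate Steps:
$L = -2$ ($L = - \frac{5 - -5}{5} = - \frac{5 + 5}{5} = \left(- \frac{1}{5}\right) 10 = -2$)
$o = 2$
$s = -4$ ($s = -2 - 2 = -4$)
$s V{\left(w,\left(-28 + o\right) \left(K{\left(-3 \right)} - 6\right) \right)} = - 4 \left(- \left(-28 + 2\right) \left(-3 - 6\right)\right) = - 4 \left(- \left(-26\right) \left(-9\right)\right) = - 4 \left(\left(-1\right) 234\right) = \left(-4\right) \left(-234\right) = 936$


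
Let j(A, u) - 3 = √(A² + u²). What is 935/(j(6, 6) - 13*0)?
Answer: -935/21 + 1870*√2/21 ≈ 81.409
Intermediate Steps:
j(A, u) = 3 + √(A² + u²)
935/(j(6, 6) - 13*0) = 935/((3 + √(6² + 6²)) - 13*0) = 935/((3 + √(36 + 36)) + 0) = 935/((3 + √72) + 0) = 935/((3 + 6*√2) + 0) = 935/(3 + 6*√2)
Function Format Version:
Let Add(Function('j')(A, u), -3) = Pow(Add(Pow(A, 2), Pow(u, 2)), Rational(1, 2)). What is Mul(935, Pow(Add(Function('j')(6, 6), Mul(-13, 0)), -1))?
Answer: Add(Rational(-935, 21), Mul(Rational(1870, 21), Pow(2, Rational(1, 2)))) ≈ 81.409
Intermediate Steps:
Function('j')(A, u) = Add(3, Pow(Add(Pow(A, 2), Pow(u, 2)), Rational(1, 2)))
Mul(935, Pow(Add(Function('j')(6, 6), Mul(-13, 0)), -1)) = Mul(935, Pow(Add(Add(3, Pow(Add(Pow(6, 2), Pow(6, 2)), Rational(1, 2))), Mul(-13, 0)), -1)) = Mul(935, Pow(Add(Add(3, Pow(Add(36, 36), Rational(1, 2))), 0), -1)) = Mul(935, Pow(Add(Add(3, Pow(72, Rational(1, 2))), 0), -1)) = Mul(935, Pow(Add(Add(3, Mul(6, Pow(2, Rational(1, 2)))), 0), -1)) = Mul(935, Pow(Add(3, Mul(6, Pow(2, Rational(1, 2)))), -1))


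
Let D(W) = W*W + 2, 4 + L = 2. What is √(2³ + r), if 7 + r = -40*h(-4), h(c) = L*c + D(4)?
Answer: I*√1039 ≈ 32.234*I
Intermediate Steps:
L = -2 (L = -4 + 2 = -2)
D(W) = 2 + W² (D(W) = W² + 2 = 2 + W²)
h(c) = 18 - 2*c (h(c) = -2*c + (2 + 4²) = -2*c + (2 + 16) = -2*c + 18 = 18 - 2*c)
r = -1047 (r = -7 - 40*(18 - 2*(-4)) = -7 - 40*(18 + 8) = -7 - 40*26 = -7 - 1040 = -1047)
√(2³ + r) = √(2³ - 1047) = √(8 - 1047) = √(-1039) = I*√1039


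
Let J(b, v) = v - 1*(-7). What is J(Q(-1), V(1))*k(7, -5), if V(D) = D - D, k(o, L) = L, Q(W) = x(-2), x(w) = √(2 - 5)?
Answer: -35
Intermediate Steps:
x(w) = I*√3 (x(w) = √(-3) = I*√3)
Q(W) = I*√3
V(D) = 0
J(b, v) = 7 + v (J(b, v) = v + 7 = 7 + v)
J(Q(-1), V(1))*k(7, -5) = (7 + 0)*(-5) = 7*(-5) = -35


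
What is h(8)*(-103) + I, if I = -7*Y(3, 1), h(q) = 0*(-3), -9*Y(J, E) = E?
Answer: 7/9 ≈ 0.77778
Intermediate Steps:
Y(J, E) = -E/9
h(q) = 0
I = 7/9 (I = -(-7)/9 = -7*(-⅑) = 7/9 ≈ 0.77778)
h(8)*(-103) + I = 0*(-103) + 7/9 = 0 + 7/9 = 7/9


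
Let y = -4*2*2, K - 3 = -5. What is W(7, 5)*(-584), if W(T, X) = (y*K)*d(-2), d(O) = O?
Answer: 37376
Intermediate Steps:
K = -2 (K = 3 - 5 = -2)
y = -16 (y = -8*2 = -16)
W(T, X) = -64 (W(T, X) = -16*(-2)*(-2) = 32*(-2) = -64)
W(7, 5)*(-584) = -64*(-584) = 37376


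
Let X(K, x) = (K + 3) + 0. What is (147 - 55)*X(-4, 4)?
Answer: -92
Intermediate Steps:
X(K, x) = 3 + K (X(K, x) = (3 + K) + 0 = 3 + K)
(147 - 55)*X(-4, 4) = (147 - 55)*(3 - 4) = 92*(-1) = -92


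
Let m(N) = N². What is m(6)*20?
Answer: 720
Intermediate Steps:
m(6)*20 = 6²*20 = 36*20 = 720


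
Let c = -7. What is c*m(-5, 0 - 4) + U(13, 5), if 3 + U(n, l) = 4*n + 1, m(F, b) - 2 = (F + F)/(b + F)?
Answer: 254/9 ≈ 28.222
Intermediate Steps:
m(F, b) = 2 + 2*F/(F + b) (m(F, b) = 2 + (F + F)/(b + F) = 2 + (2*F)/(F + b) = 2 + 2*F/(F + b))
U(n, l) = -2 + 4*n (U(n, l) = -3 + (4*n + 1) = -3 + (1 + 4*n) = -2 + 4*n)
c*m(-5, 0 - 4) + U(13, 5) = -14*((0 - 4) + 2*(-5))/(-5 + (0 - 4)) + (-2 + 4*13) = -14*(-4 - 10)/(-5 - 4) + (-2 + 52) = -14*(-14)/(-9) + 50 = -14*(-1)*(-14)/9 + 50 = -7*28/9 + 50 = -196/9 + 50 = 254/9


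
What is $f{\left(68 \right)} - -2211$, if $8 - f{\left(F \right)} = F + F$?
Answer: $2083$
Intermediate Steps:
$f{\left(F \right)} = 8 - 2 F$ ($f{\left(F \right)} = 8 - \left(F + F\right) = 8 - 2 F$)
$f{\left(68 \right)} - -2211 = \left(8 - 136\right) - -2211 = \left(8 - 136\right) + 2211 = -128 + 2211 = 2083$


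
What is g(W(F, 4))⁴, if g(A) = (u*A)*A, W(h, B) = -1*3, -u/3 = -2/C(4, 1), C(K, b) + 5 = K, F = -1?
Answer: 8503056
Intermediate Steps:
C(K, b) = -5 + K
u = -6 (u = -(-6)/(-5 + 4) = -(-6)/(-1) = -(-6)*(-1) = -3*2 = -6)
W(h, B) = -3
g(A) = -6*A² (g(A) = (-6*A)*A = -6*A²)
g(W(F, 4))⁴ = (-6*(-3)²)⁴ = (-6*9)⁴ = (-54)⁴ = 8503056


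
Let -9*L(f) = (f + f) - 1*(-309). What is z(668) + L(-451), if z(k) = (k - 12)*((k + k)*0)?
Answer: 593/9 ≈ 65.889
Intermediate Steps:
L(f) = -103/3 - 2*f/9 (L(f) = -((f + f) - 1*(-309))/9 = -(2*f + 309)/9 = -(309 + 2*f)/9 = -103/3 - 2*f/9)
z(k) = 0 (z(k) = (-12 + k)*((2*k)*0) = (-12 + k)*0 = 0)
z(668) + L(-451) = 0 + (-103/3 - 2/9*(-451)) = 0 + (-103/3 + 902/9) = 0 + 593/9 = 593/9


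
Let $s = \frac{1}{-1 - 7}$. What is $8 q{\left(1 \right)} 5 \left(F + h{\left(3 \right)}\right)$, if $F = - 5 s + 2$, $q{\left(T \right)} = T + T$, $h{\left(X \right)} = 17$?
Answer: $1570$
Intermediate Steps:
$q{\left(T \right)} = 2 T$
$s = - \frac{1}{8}$ ($s = \frac{1}{-8} = - \frac{1}{8} \approx -0.125$)
$F = \frac{21}{8}$ ($F = \left(-5\right) \left(- \frac{1}{8}\right) + 2 = \frac{5}{8} + 2 = \frac{21}{8} \approx 2.625$)
$8 q{\left(1 \right)} 5 \left(F + h{\left(3 \right)}\right) = 8 \cdot 2 \cdot 1 \cdot 5 \left(\frac{21}{8} + 17\right) = 8 \cdot 2 \cdot 5 \cdot \frac{157}{8} = 16 \cdot 5 \cdot \frac{157}{8} = 80 \cdot \frac{157}{8} = 1570$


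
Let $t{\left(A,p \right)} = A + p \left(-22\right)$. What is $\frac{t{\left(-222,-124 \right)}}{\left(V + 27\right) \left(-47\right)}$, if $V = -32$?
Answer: $\frac{2506}{235} \approx 10.664$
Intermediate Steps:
$t{\left(A,p \right)} = A - 22 p$
$\frac{t{\left(-222,-124 \right)}}{\left(V + 27\right) \left(-47\right)} = \frac{-222 - -2728}{\left(-32 + 27\right) \left(-47\right)} = \frac{-222 + 2728}{\left(-5\right) \left(-47\right)} = \frac{2506}{235}$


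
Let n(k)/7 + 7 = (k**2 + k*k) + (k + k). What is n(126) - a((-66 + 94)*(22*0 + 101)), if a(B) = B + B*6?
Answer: 204183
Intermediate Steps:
n(k) = -49 + 14*k + 14*k**2 (n(k) = -49 + 7*((k**2 + k*k) + (k + k)) = -49 + 7*((k**2 + k**2) + 2*k) = -49 + 7*(2*k**2 + 2*k) = -49 + 7*(2*k + 2*k**2) = -49 + (14*k + 14*k**2) = -49 + 14*k + 14*k**2)
a(B) = 7*B (a(B) = B + 6*B = 7*B)
n(126) - a((-66 + 94)*(22*0 + 101)) = (-49 + 14*126 + 14*126**2) - 7*(-66 + 94)*(22*0 + 101) = (-49 + 1764 + 14*15876) - 7*28*(0 + 101) = (-49 + 1764 + 222264) - 7*28*101 = 223979 - 7*2828 = 223979 - 1*19796 = 223979 - 19796 = 204183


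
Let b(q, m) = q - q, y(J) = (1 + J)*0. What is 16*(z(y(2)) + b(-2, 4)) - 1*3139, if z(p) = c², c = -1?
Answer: -3123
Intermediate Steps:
y(J) = 0
b(q, m) = 0
z(p) = 1 (z(p) = (-1)² = 1)
16*(z(y(2)) + b(-2, 4)) - 1*3139 = 16*(1 + 0) - 1*3139 = 16*1 - 3139 = 16 - 3139 = -3123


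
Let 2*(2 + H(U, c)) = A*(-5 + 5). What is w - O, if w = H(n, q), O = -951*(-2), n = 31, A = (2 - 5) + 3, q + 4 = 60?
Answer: -1904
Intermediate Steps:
q = 56 (q = -4 + 60 = 56)
A = 0 (A = -3 + 3 = 0)
H(U, c) = -2 (H(U, c) = -2 + (0*(-5 + 5))/2 = -2 + (0*0)/2 = -2 + (1/2)*0 = -2 + 0 = -2)
O = 1902
w = -2
w - O = -2 - 1*1902 = -2 - 1902 = -1904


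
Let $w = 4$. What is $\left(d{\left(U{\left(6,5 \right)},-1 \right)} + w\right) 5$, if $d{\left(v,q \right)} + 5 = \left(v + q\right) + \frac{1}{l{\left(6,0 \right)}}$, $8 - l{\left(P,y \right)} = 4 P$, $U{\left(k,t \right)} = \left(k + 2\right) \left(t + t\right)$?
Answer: $\frac{6235}{16} \approx 389.69$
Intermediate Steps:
$U{\left(k,t \right)} = 2 t \left(2 + k\right)$ ($U{\left(k,t \right)} = \left(2 + k\right) 2 t = 2 t \left(2 + k\right)$)
$l{\left(P,y \right)} = 8 - 4 P$
$d{\left(v,q \right)} = - \frac{81}{16} + q + v$ ($d{\left(v,q \right)} = -5 + \left(\left(v + q\right) + \frac{1}{8 - 24}\right) = -5 + \left(\left(q + v\right) + \frac{1}{8 - 24}\right) = -5 + \left(\left(q + v\right) + \frac{1}{-16}\right) = -5 - \left(\frac{1}{16} - q - v\right) = -5 + \left(- \frac{1}{16} + q + v\right) = - \frac{81}{16} + q + v$)
$\left(d{\left(U{\left(6,5 \right)},-1 \right)} + w\right) 5 = \left(\left(- \frac{81}{16} - 1 + 2 \cdot 5 \left(2 + 6\right)\right) + 4\right) 5 = \left(\left(- \frac{81}{16} - 1 + 2 \cdot 5 \cdot 8\right) + 4\right) 5 = \left(\left(- \frac{81}{16} - 1 + 80\right) + 4\right) 5 = \left(\frac{1183}{16} + 4\right) 5 = \frac{1247}{16} \cdot 5 = \frac{6235}{16}$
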